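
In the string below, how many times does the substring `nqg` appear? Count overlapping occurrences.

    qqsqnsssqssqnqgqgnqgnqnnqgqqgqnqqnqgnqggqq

5

Sliding a length-3 window over the 42 characters (40 positions):
  position 13–15: nqg
  position 18–20: nqg
  position 24–26: nqg
  position 34–36: nqg
  position 37–39: nqg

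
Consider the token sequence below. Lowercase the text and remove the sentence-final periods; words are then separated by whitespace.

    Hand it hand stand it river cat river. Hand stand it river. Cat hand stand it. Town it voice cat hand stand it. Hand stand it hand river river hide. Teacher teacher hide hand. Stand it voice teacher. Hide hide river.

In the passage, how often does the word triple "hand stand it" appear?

Scanning the 39 overlapping trigram windows for "hand stand it":
  position 3–5: hand stand it
  position 9–11: hand stand it
  position 14–16: hand stand it
  position 21–23: hand stand it
  position 24–26: hand stand it
  position 34–36: hand stand it

6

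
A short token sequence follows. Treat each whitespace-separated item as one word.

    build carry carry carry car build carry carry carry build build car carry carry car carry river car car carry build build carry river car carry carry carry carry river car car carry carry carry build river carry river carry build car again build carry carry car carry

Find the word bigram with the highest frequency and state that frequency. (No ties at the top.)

"carry carry", 11 times

Bigram frequencies (highest first):
  carry carry: 11
  car carry: 6
  build carry: 4
  carry build: 4
  carry river: 4
  carry car: 3
  … (9 more, each ≤ 3)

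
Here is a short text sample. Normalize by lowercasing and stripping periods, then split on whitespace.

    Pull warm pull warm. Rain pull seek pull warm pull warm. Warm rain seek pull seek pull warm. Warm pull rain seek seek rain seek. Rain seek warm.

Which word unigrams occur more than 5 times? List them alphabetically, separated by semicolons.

Unigram counts meeting the condition (more than 5 times):
  pull: 8
  seek: 7
  warm: 8

pull; seek; warm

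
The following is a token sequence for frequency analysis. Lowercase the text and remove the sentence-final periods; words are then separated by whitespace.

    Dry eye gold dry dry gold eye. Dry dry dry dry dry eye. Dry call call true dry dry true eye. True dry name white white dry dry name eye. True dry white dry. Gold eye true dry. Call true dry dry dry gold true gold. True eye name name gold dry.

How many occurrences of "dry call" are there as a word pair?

Scanning the 51 overlapping bigram windows for "dry call":
  position 14–15: dry call
  position 38–39: dry call

2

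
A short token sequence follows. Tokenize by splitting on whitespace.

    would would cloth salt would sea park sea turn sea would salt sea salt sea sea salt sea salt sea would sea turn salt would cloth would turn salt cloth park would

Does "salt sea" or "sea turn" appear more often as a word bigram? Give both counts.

"salt sea": 4 occurrences
"sea turn": 2 occurrences

"salt sea" (4 vs 2)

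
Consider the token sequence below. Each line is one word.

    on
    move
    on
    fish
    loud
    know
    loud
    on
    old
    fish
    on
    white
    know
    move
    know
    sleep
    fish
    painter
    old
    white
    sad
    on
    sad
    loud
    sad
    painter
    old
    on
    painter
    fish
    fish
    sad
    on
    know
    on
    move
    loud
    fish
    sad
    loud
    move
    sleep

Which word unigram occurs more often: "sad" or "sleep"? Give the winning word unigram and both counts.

"sad" (5 vs 2)

"sad": 5 occurrences
"sleep": 2 occurrences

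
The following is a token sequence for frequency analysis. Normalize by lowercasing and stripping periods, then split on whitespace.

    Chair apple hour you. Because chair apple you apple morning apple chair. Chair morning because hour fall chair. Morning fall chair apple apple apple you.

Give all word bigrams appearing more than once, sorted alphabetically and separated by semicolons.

Bigram counts meeting the condition (more than once):
  apple apple: 2
  apple you: 2
  chair apple: 3
  chair morning: 2
  fall chair: 2

apple apple; apple you; chair apple; chair morning; fall chair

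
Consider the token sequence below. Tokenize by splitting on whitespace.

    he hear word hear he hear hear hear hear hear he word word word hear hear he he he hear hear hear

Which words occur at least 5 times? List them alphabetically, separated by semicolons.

he; hear

Unigram counts meeting the condition (at least 5 times):
  he: 6
  hear: 12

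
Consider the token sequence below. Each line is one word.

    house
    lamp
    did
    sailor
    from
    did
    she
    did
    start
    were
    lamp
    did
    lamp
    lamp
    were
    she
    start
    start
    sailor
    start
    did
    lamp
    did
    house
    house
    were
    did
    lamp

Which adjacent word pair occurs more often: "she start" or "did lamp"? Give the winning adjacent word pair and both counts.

"did lamp" (3 vs 1)

"she start": 1 occurrence
"did lamp": 3 occurrences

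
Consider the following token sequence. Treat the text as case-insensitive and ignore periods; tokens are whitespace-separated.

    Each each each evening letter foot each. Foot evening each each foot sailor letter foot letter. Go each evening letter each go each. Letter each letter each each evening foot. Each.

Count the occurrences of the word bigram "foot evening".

Scanning the 30 overlapping bigram windows for "foot evening":
  position 8–9: foot evening

1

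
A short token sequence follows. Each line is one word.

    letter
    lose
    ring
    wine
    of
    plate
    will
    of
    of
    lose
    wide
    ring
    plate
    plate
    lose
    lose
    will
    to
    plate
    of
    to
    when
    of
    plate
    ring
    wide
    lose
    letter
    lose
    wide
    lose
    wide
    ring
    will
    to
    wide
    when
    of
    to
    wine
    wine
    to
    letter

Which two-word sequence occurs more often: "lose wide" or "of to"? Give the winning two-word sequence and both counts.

"lose wide" (3 vs 2)

"lose wide": 3 occurrences
"of to": 2 occurrences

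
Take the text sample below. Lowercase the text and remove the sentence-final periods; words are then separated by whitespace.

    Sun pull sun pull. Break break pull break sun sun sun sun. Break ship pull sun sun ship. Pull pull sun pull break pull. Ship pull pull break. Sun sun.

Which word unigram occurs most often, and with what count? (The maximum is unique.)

Unigram frequencies (highest first):
  sun: 11
  pull: 10
  break: 6
  ship: 3

"sun", 11 times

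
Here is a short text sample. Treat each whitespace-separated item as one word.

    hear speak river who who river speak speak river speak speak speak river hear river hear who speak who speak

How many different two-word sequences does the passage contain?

20 tokens → 19 bigram windows in total.
Repeated bigrams (each contributes count−1 duplicates):
  speak river: 3
  speak speak: 3
  river hear: 2
  river speak: 2
  who speak: 2
7 duplicate windows → 19 − 7 = 12 distinct.

12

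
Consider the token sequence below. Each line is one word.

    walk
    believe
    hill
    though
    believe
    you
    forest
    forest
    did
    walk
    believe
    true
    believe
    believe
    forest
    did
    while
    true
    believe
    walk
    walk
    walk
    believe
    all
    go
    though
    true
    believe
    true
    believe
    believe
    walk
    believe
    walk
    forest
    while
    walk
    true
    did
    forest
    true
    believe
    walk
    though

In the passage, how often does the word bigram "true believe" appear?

Scanning the 43 overlapping bigram windows for "true believe":
  position 12–13: true believe
  position 18–19: true believe
  position 27–28: true believe
  position 29–30: true believe
  position 41–42: true believe

5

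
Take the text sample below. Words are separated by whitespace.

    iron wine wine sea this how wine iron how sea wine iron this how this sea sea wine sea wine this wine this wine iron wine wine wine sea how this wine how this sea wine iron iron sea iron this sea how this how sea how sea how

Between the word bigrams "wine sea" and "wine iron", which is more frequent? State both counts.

"wine sea": 3 occurrences
"wine iron": 4 occurrences

"wine iron" (4 vs 3)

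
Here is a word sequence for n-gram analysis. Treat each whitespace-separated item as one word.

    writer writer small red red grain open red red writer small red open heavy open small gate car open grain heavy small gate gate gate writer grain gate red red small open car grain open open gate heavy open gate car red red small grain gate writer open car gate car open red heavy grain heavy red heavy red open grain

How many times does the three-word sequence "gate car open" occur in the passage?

Scanning the 59 overlapping trigram windows for "gate car open":
  position 17–19: gate car open
  position 50–52: gate car open

2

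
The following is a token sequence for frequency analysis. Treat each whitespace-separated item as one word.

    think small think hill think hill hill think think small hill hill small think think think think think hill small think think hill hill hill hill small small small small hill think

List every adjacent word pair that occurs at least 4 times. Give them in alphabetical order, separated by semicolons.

hill hill; think hill; think think

Bigram counts meeting the condition (at least 4 times):
  hill hill: 5
  think hill: 4
  think think: 6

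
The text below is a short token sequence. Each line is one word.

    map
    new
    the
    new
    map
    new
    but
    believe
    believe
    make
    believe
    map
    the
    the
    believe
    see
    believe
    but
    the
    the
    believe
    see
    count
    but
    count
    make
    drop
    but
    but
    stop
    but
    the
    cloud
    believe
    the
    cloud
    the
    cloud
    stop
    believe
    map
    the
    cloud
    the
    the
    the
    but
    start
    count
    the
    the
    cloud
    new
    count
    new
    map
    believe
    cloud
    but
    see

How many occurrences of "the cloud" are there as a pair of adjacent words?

Scanning the 59 overlapping bigram windows for "the cloud":
  position 32–33: the cloud
  position 35–36: the cloud
  position 37–38: the cloud
  position 42–43: the cloud
  position 51–52: the cloud

5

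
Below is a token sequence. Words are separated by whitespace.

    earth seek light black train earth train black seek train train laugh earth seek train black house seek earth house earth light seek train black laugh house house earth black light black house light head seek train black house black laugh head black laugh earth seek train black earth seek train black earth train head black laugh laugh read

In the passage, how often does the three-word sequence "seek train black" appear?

Scanning the 57 overlapping trigram windows for "seek train black":
  position 14–16: seek train black
  position 23–25: seek train black
  position 36–38: seek train black
  position 46–48: seek train black
  position 50–52: seek train black

5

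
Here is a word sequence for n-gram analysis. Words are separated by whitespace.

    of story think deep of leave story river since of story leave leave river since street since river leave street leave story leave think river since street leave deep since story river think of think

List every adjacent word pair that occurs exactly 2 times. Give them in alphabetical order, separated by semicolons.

Bigram counts meeting the condition (exactly 2 times):
  leave story: 2
  of story: 2
  since street: 2
  story leave: 2
  story river: 2
  street leave: 2

leave story; of story; since street; story leave; story river; street leave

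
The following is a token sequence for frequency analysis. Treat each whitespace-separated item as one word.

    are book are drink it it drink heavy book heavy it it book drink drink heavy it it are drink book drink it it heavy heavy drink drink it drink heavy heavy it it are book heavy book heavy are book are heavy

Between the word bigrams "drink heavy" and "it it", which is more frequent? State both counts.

"it it" (5 vs 3)

"drink heavy": 3 occurrences
"it it": 5 occurrences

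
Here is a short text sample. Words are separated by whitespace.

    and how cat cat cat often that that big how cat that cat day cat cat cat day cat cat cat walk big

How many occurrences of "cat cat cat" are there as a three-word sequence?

3

Scanning the 21 overlapping trigram windows for "cat cat cat":
  position 3–5: cat cat cat
  position 15–17: cat cat cat
  position 19–21: cat cat cat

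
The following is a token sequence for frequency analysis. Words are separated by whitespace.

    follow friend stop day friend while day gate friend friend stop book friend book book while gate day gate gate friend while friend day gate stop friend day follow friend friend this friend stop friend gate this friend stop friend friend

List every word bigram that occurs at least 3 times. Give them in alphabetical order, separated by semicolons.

Bigram counts meeting the condition (at least 3 times):
  day gate: 3
  friend friend: 3
  friend stop: 4
  stop friend: 3

day gate; friend friend; friend stop; stop friend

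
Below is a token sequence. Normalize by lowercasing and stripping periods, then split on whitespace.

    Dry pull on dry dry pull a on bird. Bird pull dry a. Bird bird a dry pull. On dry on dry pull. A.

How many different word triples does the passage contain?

24 tokens → 22 trigram windows in total.
Repeated trigrams (each contributes count−1 duplicates):
  dry pull a: 2
  dry pull on: 2
  pull on dry: 2
3 duplicate windows → 22 − 3 = 19 distinct.

19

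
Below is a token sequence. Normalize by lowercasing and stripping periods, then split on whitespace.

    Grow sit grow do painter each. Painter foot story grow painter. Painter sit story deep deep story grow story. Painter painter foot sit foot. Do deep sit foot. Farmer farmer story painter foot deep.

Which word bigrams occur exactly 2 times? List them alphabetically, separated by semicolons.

painter painter; sit foot; story grow; story painter

Bigram counts meeting the condition (exactly 2 times):
  painter painter: 2
  sit foot: 2
  story grow: 2
  story painter: 2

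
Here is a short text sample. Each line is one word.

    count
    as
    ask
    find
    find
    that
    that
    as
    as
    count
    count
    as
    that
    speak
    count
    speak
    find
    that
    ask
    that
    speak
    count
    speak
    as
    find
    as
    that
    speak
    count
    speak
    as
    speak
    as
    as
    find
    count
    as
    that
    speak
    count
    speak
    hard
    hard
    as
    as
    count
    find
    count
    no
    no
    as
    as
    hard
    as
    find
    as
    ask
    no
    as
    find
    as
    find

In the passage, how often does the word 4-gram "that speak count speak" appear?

Scanning the 59 overlapping 4-gram windows for "that speak count speak":
  position 13–16: that speak count speak
  position 20–23: that speak count speak
  position 27–30: that speak count speak
  position 38–41: that speak count speak

4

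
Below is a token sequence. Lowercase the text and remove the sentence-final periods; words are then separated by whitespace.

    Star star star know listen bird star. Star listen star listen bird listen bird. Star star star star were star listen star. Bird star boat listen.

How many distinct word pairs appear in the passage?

26 tokens → 25 bigram windows in total.
Repeated bigrams (each contributes count−1 duplicates):
  star star: 6
  bird star: 3
  listen bird: 3
  star listen: 3
  listen star: 2
12 duplicate windows → 25 − 12 = 13 distinct.

13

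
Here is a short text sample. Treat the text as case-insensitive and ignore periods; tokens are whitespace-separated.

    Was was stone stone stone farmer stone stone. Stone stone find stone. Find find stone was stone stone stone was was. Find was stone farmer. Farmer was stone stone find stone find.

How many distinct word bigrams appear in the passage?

32 tokens → 31 bigram windows in total.
Repeated bigrams (each contributes count−1 duplicates):
  stone stone: 8
  stone find: 4
  was stone: 4
  find stone: 3
  stone farmer: 2
  stone was: 2
  was was: 2
18 duplicate windows → 31 − 18 = 13 distinct.

13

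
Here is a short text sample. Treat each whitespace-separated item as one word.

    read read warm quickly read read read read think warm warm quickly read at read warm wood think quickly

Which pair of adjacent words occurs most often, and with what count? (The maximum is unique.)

"read read", 4 times

Bigram frequencies (highest first):
  read read: 4
  read warm: 2
  warm quickly: 2
  quickly read: 2
  read think: 1
  think warm: 1
  … (6 more, each ≤ 1)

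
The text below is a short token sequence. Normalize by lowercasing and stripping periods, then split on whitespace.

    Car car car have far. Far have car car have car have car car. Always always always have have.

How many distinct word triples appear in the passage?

19 tokens → 17 trigram windows in total.
Repeated trigrams (each contributes count−1 duplicates):
  car car have: 2
  car have car: 2
  have car car: 2
3 duplicate windows → 17 − 3 = 14 distinct.

14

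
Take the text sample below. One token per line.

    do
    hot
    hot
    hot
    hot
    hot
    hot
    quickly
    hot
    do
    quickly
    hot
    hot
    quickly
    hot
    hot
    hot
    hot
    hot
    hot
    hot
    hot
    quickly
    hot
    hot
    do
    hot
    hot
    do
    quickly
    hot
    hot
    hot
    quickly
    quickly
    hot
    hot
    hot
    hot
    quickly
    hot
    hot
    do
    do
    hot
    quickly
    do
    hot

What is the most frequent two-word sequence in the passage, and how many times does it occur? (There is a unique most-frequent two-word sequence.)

Bigram frequencies (highest first):
  hot hot: 21
  quickly hot: 7
  hot quickly: 6
  do hot: 4
  hot do: 4
  do quickly: 2
  … (3 more, each ≤ 1)

"hot hot", 21 times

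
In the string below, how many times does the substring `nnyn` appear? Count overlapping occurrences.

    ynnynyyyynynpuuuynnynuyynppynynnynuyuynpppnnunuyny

3

Sliding a length-4 window over the 50 characters (47 positions):
  position 2–5: nnyn
  position 18–21: nnyn
  position 31–34: nnyn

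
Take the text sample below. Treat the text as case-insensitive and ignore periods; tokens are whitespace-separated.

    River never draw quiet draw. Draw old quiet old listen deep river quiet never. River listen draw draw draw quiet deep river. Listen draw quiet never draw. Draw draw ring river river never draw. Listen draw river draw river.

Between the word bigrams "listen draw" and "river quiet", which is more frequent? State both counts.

"listen draw": 3 occurrences
"river quiet": 1 occurrence

"listen draw" (3 vs 1)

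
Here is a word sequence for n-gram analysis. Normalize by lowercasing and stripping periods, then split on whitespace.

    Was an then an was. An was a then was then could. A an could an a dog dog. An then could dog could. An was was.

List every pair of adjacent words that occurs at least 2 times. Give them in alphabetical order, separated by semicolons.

an then; an was; could an; then could; was an

Bigram counts meeting the condition (at least 2 times):
  an then: 2
  an was: 3
  could an: 2
  then could: 2
  was an: 2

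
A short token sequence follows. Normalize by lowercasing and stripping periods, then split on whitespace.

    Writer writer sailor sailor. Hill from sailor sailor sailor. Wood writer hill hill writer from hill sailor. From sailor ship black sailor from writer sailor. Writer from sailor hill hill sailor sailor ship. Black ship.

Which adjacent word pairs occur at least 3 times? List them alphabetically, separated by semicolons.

from sailor; sailor sailor

Bigram counts meeting the condition (at least 3 times):
  from sailor: 3
  sailor sailor: 4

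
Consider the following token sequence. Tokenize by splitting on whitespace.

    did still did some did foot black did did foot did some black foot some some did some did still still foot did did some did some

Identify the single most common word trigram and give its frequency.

"did some did", 3 times

Trigram frequencies (highest first):
  did some did: 3
  some did some: 2
  did still did: 1
  still did some: 1
  some did foot: 1
  did foot black: 1
  … (16 more, each ≤ 1)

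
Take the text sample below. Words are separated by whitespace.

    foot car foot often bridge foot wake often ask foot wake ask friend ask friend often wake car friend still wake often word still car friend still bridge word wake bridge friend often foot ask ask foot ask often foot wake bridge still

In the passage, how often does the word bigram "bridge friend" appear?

Scanning the 42 overlapping bigram windows for "bridge friend":
  position 31–32: bridge friend

1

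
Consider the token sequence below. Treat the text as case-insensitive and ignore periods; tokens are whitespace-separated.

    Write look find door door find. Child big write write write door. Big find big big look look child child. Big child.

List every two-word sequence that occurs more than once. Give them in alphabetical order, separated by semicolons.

child big; write write

Bigram counts meeting the condition (more than once):
  child big: 2
  write write: 2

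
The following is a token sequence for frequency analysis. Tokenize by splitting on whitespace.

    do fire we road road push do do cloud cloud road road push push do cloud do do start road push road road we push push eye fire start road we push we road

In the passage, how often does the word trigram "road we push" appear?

2

Scanning the 32 overlapping trigram windows for "road we push":
  position 23–25: road we push
  position 30–32: road we push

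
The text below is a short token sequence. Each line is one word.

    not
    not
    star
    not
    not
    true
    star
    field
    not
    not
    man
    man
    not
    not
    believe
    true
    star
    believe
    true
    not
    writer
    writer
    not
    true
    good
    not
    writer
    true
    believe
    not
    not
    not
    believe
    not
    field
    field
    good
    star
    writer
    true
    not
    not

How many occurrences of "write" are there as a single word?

0

Scanning the 42 tokens for "write":
  (none found)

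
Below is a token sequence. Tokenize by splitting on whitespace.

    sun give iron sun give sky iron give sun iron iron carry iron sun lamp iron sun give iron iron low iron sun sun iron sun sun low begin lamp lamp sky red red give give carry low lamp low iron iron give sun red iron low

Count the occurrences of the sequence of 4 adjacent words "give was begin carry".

0

Scanning the 44 overlapping 4-gram windows for "give was begin carry":
  (none found)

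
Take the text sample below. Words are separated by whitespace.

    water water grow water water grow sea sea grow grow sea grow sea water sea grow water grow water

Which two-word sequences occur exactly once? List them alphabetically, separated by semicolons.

grow grow; sea sea; sea water; water sea

Bigram counts meeting the condition (exactly once):
  grow grow: 1
  sea sea: 1
  sea water: 1
  water sea: 1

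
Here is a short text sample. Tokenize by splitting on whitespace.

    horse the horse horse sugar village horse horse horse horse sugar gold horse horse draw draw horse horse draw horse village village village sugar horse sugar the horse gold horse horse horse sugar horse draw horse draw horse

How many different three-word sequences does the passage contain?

38 tokens → 36 trigram windows in total.
Repeated trigrams (each contributes count−1 duplicates):
  horse draw horse: 3
  horse horse horse: 3
  horse horse sugar: 3
  gold horse horse: 2
  horse horse draw: 2
8 duplicate windows → 36 − 8 = 28 distinct.

28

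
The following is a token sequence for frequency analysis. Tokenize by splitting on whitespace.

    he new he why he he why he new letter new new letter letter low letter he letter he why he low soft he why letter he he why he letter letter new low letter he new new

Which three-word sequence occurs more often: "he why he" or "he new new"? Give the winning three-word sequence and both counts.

"he why he" (4 vs 1)

"he why he": 4 occurrences
"he new new": 1 occurrence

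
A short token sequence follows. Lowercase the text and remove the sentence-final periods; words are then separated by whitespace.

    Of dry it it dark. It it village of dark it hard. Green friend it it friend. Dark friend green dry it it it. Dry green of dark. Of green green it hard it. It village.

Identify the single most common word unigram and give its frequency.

Unigram frequencies (highest first):
  it: 13
  green: 5
  of: 4
  dark: 4
  dry: 3
  friend: 3
  … (2 more, each ≤ 2)

"it", 13 times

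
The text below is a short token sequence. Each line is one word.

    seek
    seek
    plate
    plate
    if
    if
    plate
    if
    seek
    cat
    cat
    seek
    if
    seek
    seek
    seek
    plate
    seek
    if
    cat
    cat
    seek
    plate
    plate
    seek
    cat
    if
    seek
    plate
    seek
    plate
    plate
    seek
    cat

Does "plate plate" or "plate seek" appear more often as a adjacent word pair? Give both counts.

"plate plate": 3 occurrences
"plate seek": 4 occurrences

"plate seek" (4 vs 3)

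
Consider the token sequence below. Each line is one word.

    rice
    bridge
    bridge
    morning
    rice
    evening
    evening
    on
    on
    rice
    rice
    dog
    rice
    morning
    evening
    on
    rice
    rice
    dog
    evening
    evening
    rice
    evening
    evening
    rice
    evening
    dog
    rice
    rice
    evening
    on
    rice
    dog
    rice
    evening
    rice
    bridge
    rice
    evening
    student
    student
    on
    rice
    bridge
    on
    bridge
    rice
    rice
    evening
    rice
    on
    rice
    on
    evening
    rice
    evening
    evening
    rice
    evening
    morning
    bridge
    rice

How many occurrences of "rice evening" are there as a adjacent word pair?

Scanning the 61 overlapping bigram windows for "rice evening":
  position 5–6: rice evening
  position 22–23: rice evening
  position 25–26: rice evening
  position 29–30: rice evening
  position 34–35: rice evening
  position 38–39: rice evening
  position 48–49: rice evening
  position 55–56: rice evening
  position 58–59: rice evening

9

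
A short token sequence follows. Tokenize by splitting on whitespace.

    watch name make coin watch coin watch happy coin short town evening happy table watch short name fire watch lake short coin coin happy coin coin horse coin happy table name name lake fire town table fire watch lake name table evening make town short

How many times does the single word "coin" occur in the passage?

Scanning the 45 tokens for "coin":
  position 4: coin
  position 6: coin
  position 9: coin
  position 22: coin
  position 23: coin
  position 25: coin
  position 26: coin
  position 28: coin

8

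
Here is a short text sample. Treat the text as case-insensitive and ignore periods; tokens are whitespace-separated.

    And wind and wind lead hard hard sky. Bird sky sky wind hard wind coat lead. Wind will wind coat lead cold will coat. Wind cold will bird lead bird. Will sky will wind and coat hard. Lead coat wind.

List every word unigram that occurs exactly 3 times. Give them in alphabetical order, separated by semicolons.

Unigram counts meeting the condition (exactly 3 times):
  and: 3
  bird: 3

and; bird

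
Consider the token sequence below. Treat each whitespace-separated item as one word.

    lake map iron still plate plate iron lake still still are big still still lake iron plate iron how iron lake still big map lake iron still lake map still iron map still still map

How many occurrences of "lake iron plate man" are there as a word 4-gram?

0

Scanning the 32 overlapping 4-gram windows for "lake iron plate man":
  (none found)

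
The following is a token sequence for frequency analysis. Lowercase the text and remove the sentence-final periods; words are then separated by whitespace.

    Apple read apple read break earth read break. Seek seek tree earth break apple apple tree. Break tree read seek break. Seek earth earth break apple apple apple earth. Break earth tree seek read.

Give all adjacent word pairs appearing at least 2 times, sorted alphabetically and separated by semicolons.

Bigram counts meeting the condition (at least 2 times):
  apple apple: 3
  apple read: 2
  break apple: 2
  break earth: 2
  break seek: 2
  earth break: 3
  read break: 2

apple apple; apple read; break apple; break earth; break seek; earth break; read break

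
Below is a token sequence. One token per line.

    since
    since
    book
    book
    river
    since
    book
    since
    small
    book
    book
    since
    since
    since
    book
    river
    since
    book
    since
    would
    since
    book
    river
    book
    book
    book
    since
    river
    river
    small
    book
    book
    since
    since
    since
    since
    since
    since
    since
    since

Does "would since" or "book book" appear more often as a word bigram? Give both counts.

"would since": 1 occurrence
"book book": 5 occurrences

"book book" (5 vs 1)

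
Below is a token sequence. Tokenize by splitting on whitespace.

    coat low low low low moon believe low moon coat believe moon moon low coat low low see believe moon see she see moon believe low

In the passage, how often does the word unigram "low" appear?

9

Scanning the 26 tokens for "low":
  position 2: low
  position 3: low
  position 4: low
  position 5: low
  position 8: low
  position 14: low
  position 16: low
  position 17: low
  position 26: low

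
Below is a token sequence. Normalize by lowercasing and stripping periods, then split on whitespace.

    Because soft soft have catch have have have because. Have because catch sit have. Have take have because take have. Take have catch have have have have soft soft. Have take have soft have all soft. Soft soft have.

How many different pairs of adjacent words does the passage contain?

39 tokens → 38 bigram windows in total.
Repeated bigrams (each contributes count−1 duplicates):
  have have: 6
  soft have: 4
  soft soft: 4
  take have: 4
  have because: 3
  have take: 3
  catch have: 2
  have catch: 2
  … (1 more repeated)
21 duplicate windows → 38 − 21 = 17 distinct.

17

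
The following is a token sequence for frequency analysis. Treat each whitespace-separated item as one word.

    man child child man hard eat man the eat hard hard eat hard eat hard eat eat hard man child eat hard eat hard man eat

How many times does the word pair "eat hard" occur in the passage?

6

Scanning the 25 overlapping bigram windows for "eat hard":
  position 9–10: eat hard
  position 12–13: eat hard
  position 14–15: eat hard
  position 17–18: eat hard
  position 21–22: eat hard
  position 23–24: eat hard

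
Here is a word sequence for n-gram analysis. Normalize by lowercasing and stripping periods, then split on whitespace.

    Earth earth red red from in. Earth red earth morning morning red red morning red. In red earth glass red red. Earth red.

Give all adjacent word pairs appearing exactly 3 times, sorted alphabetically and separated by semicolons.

Bigram counts meeting the condition (exactly 3 times):
  earth red: 3
  red earth: 3
  red red: 3

earth red; red earth; red red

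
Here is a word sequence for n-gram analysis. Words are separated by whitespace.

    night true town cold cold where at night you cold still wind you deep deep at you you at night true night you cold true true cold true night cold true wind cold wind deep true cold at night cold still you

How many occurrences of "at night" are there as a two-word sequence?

3

Scanning the 41 overlapping bigram windows for "at night":
  position 7–8: at night
  position 19–20: at night
  position 38–39: at night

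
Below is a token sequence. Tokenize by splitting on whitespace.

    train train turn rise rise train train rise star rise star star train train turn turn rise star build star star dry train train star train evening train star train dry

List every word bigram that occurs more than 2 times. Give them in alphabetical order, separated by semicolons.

rise star; star train; train train

Bigram counts meeting the condition (more than 2 times):
  rise star: 3
  star train: 3
  train train: 4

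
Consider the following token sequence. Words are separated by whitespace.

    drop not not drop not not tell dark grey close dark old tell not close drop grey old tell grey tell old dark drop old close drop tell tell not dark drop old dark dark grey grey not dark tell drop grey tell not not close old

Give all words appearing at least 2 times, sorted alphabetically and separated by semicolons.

Unigram counts meeting the condition (at least 2 times):
  close: 4
  dark: 7
  drop: 7
  grey: 6
  not: 9
  old: 6
  tell: 8

close; dark; drop; grey; not; old; tell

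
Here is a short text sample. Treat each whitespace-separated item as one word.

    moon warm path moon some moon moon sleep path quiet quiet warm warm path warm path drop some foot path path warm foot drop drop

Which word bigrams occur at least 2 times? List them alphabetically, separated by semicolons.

path warm; warm path

Bigram counts meeting the condition (at least 2 times):
  path warm: 2
  warm path: 3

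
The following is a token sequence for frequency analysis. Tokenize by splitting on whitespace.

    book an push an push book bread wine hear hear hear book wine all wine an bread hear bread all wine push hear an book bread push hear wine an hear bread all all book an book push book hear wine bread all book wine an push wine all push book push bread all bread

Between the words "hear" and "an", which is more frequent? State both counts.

"hear": 8 occurrences
"an": 7 occurrences

"hear" (8 vs 7)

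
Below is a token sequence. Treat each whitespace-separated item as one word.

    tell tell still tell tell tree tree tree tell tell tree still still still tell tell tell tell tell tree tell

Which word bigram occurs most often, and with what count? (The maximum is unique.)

Bigram frequencies (highest first):
  tell tell: 7
  tell tree: 3
  still tell: 2
  tree tree: 2
  tree tell: 2
  still still: 2
  … (2 more, each ≤ 1)

"tell tell", 7 times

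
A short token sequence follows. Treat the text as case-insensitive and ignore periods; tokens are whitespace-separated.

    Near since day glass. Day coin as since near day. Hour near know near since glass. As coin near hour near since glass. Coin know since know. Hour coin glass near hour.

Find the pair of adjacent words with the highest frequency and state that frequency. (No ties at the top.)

"near since", 3 times

Bigram frequencies (highest first):
  near since: 3
  hour near: 2
  since glass: 2
  near hour: 2
  since day: 1
  day glass: 1
  … (20 more, each ≤ 1)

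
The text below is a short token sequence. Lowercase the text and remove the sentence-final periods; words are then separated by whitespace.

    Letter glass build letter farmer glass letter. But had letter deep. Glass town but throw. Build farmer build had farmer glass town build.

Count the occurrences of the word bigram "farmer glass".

2

Scanning the 22 overlapping bigram windows for "farmer glass":
  position 5–6: farmer glass
  position 20–21: farmer glass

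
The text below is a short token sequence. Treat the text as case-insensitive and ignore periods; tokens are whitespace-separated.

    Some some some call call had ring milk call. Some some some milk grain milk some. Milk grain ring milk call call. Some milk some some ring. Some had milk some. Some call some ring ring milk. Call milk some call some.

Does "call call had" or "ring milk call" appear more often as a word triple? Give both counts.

"call call had": 1 occurrence
"ring milk call": 3 occurrences

"ring milk call" (3 vs 1)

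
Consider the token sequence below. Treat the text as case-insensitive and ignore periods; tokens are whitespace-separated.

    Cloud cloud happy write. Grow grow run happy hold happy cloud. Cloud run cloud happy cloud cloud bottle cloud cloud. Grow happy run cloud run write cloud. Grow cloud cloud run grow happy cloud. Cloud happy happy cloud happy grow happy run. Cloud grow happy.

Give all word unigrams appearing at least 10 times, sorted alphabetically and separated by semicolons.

Unigram counts meeting the condition (at least 10 times):
  cloud: 17
  happy: 11

cloud; happy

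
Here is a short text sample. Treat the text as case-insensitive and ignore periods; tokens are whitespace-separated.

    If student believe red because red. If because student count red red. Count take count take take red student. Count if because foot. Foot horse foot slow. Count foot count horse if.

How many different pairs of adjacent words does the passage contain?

32 tokens → 31 bigram windows in total.
Repeated bigrams (each contributes count−1 duplicates):
  count take: 2
  if because: 2
  student count: 2
3 duplicate windows → 31 − 3 = 28 distinct.

28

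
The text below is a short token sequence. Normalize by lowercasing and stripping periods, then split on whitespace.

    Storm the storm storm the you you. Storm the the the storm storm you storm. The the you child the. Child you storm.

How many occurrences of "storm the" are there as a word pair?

Scanning the 22 overlapping bigram windows for "storm the":
  position 1–2: storm the
  position 4–5: storm the
  position 8–9: storm the
  position 15–16: storm the

4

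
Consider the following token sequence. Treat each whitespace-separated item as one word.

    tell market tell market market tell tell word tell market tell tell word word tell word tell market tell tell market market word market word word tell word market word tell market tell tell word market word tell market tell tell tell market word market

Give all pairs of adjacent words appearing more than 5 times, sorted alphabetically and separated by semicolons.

Bigram counts meeting the condition (more than 5 times):
  market tell: 6
  tell market: 8
  tell tell: 6
  word tell: 6

market tell; tell market; tell tell; word tell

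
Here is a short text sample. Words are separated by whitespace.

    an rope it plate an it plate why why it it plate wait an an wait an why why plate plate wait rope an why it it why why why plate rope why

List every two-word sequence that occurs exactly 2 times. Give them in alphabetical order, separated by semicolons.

Bigram counts meeting the condition (exactly 2 times):
  an why: 2
  it it: 2
  plate wait: 2
  wait an: 2
  why it: 2
  why plate: 2

an why; it it; plate wait; wait an; why it; why plate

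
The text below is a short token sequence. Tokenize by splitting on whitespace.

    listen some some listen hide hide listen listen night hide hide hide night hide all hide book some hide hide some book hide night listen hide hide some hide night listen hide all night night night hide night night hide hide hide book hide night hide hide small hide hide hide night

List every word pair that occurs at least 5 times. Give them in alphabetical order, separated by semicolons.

Bigram counts meeting the condition (at least 5 times):
  hide hide: 10
  hide night: 6
  night hide: 5

hide hide; hide night; night hide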